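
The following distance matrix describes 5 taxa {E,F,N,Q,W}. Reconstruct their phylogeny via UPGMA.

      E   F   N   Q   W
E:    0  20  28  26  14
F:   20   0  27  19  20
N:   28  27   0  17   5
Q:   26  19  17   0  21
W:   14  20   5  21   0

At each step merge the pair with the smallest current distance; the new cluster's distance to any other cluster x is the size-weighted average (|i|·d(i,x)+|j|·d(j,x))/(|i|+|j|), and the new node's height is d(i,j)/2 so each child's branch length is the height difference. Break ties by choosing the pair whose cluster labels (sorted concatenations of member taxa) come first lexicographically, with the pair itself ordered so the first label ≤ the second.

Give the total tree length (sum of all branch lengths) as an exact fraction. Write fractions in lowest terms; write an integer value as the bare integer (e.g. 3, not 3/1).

133/3

step 1: merge (N,W) at d=5; branch lengths N→5/2, W→5/2; new cluster NW
  updated: d(E,NW)=21, d(F,NW)=47/2, d(NW,Q)=19
step 2: merge (F,Q) at d=19; branch lengths F→19/2, Q→19/2; new cluster FQ
  updated: d(E,FQ)=23, d(FQ,NW)=85/4
step 3: merge (E,NW) at d=21; branch lengths E→21/2, NW→8; new cluster ENW
  updated: d(ENW,FQ)=131/6
step 4: merge (ENW,FQ) at d=131/6; branch lengths ENW→5/12, FQ→17/12; new cluster EFNQW
final tree: ((E:21/2,(N:5/2,W:5/2):8):5/12,(F:19/2,Q:19/2):17/12)
total length: 133/3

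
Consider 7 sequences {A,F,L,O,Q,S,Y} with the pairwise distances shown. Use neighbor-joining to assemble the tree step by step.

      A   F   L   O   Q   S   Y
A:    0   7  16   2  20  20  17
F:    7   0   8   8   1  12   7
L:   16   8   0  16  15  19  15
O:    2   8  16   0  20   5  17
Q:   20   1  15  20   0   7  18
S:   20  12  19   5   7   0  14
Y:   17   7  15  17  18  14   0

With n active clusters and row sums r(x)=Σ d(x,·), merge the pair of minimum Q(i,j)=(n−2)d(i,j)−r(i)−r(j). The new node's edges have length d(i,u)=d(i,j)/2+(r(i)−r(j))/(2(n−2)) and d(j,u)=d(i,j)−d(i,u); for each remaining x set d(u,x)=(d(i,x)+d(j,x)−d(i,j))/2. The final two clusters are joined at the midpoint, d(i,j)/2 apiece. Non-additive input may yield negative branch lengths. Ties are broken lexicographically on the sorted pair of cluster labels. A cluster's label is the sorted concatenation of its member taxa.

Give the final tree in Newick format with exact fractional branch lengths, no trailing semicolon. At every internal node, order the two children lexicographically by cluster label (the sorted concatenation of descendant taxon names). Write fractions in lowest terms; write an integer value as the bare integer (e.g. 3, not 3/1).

((((A:12/5,O:-2/5):115/16,(L:23/3,Y:22/3):13/16):7/16,F:-19/16):67/32,(Q:49/16,S:63/16):67/32)

1. join A+O (d=2, Q=-140) ⇒ AO; edges |A|=12/5, |O|=-2/5
  updated: d(AO,F)=13/2, d(AO,L)=15, d(AO,Q)=19, d(AO,S)=23/2, d(AO,Y)=16
2. join Q+S (d=7, Q=-191/2) ⇒ QS; edges |Q|=49/16, |S|=63/16
  updated: d(AO,QS)=47/4, d(F,QS)=3, d(L,QS)=27/2, d(QS,Y)=25/2
3. join L+Y (d=15, Q=-57) ⇒ LY; edges |L|=23/3, |Y|=22/3
  updated: d(AO,LY)=8, d(F,LY)=0, d(LY,QS)=11/2
4. join AO+LY (d=8, Q=-95/4) ⇒ ALOY; edges |AO|=115/16, |LY|=13/16
  updated: d(ALOY,F)=-3/4, d(ALOY,QS)=37/8
5. join ALOY+F (d=-3/4, Q=-55/8) ⇒ AFLOY; edges |ALOY|=7/16, |F|=-19/16
  updated: d(AFLOY,QS)=67/16
6. join AFLOY+QS (d=67/16) ⇒ AFLOQSY; edges |AFLOY|=67/32, |QS|=67/32
final tree: ((((A:12/5,O:-2/5):115/16,(L:23/3,Y:22/3):13/16):7/16,F:-19/16):67/32,(Q:49/16,S:63/16):67/32)
total length: 567/16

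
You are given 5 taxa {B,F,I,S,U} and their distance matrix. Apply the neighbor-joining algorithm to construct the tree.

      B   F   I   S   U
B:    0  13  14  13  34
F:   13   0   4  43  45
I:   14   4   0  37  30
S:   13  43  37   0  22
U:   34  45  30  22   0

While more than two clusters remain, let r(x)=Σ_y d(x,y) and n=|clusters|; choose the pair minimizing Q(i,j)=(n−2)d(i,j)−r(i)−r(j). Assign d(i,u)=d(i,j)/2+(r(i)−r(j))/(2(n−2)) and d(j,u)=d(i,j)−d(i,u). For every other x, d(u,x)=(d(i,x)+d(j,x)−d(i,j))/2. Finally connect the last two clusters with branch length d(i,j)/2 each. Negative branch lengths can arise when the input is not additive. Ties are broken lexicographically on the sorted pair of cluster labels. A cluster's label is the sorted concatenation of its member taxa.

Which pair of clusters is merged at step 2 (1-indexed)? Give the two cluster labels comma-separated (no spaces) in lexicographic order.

B,SU

iteration 1: select S,U (d=22, Q=-180); attach at lengths (25/3, 41/3); label the merged cluster SU
  updated: d(B,SU)=25/2, d(F,SU)=33, d(I,SU)=45/2
iteration 2: select B,SU (d=25/2, Q=-165/2); attach at lengths (-7/8, 107/8); label the merged cluster BSU
  updated: d(BSU,F)=67/4, d(BSU,I)=12
iteration 3: select BSU,F (d=67/4, Q=-131/4); attach at lengths (99/8, 35/8); label the merged cluster BFSU
  updated: d(BFSU,I)=-3/8
iteration 4: select BFSU,I (d=-3/8); attach at lengths (-3/16, -3/16); label the merged cluster BFISU
final tree: (((B:-7/8,(S:25/3,U:41/3):107/8):99/8,F:35/8):-3/16,I:-3/16)
total length: 407/8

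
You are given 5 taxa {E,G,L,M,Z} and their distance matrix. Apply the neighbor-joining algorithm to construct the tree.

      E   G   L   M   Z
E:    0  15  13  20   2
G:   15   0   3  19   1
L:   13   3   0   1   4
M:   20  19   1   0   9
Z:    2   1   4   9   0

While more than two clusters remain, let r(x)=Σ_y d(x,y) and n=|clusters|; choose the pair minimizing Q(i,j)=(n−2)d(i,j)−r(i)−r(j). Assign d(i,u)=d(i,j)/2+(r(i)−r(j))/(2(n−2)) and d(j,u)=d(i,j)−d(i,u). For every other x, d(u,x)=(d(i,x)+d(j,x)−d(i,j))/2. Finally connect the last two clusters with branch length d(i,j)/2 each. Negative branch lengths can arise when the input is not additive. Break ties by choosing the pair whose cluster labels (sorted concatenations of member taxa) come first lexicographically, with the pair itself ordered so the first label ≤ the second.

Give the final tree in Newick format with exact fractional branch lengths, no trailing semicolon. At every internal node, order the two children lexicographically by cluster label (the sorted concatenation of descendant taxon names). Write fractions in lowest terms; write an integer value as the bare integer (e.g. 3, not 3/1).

(((E:7,Z:-5):13/4,G:15/4):27/8,(L:-25/6,M:31/6):27/8)

1. join L+M (d=1, Q=-67) ⇒ LM; edges |L|=-25/6, |M|=31/6
  updated: d(E,LM)=16, d(G,LM)=21/2, d(LM,Z)=6
2. join E+Z (d=2, Q=-38) ⇒ EZ; edges |E|=7, |Z|=-5
  updated: d(EZ,G)=7, d(EZ,LM)=10
3. join EZ+G (d=7, Q=-55/2) ⇒ EGZ; edges |EZ|=13/4, |G|=15/4
  updated: d(EGZ,LM)=27/4
4. join EGZ+LM (d=27/4) ⇒ EGLMZ; edges |EGZ|=27/8, |LM|=27/8
final tree: (((E:7,Z:-5):13/4,G:15/4):27/8,(L:-25/6,M:31/6):27/8)
total length: 67/4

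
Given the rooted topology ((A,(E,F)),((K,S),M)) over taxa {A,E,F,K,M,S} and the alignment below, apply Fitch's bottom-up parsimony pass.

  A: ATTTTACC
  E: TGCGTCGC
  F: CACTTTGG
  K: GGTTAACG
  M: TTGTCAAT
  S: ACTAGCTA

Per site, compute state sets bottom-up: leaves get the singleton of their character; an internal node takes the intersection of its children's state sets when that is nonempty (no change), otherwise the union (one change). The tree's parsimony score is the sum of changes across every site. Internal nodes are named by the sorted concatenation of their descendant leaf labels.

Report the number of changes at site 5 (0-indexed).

3

EF@0: {T} ∪ {C} = {C,T} (union, +1)
AEF@0: {A} ∪ {C,T} = {A,C,T} (union, +1)
KS@0: {G} ∪ {A} = {A,G} (union, +1)
KMS@0: {A,G} ∪ {T} = {A,G,T} (union, +1)
AEFKMS@0: {A,C,T} ∩ {A,G,T} = {A,T} (intersection, +0)
EF@1: {G} ∪ {A} = {A,G} (union, +1)
AEF@1: {T} ∪ {A,G} = {A,G,T} (union, +1)
KS@1: {G} ∪ {C} = {C,G} (union, +1)
KMS@1: {C,G} ∪ {T} = {C,G,T} (union, +1)
AEFKMS@1: {A,G,T} ∩ {C,G,T} = {G,T} (intersection, +0)
EF@2: {C} ∩ {C} = {C} (intersection, +0)
AEF@2: {T} ∪ {C} = {C,T} (union, +1)
KS@2: {T} ∩ {T} = {T} (intersection, +0)
KMS@2: {T} ∪ {G} = {G,T} (union, +1)
AEFKMS@2: {C,T} ∩ {G,T} = {T} (intersection, +0)
EF@3: {G} ∪ {T} = {G,T} (union, +1)
AEF@3: {T} ∩ {G,T} = {T} (intersection, +0)
KS@3: {T} ∪ {A} = {A,T} (union, +1)
KMS@3: {A,T} ∩ {T} = {T} (intersection, +0)
AEFKMS@3: {T} ∩ {T} = {T} (intersection, +0)
EF@4: {T} ∩ {T} = {T} (intersection, +0)
AEF@4: {T} ∩ {T} = {T} (intersection, +0)
KS@4: {A} ∪ {G} = {A,G} (union, +1)
KMS@4: {A,G} ∪ {C} = {A,C,G} (union, +1)
AEFKMS@4: {T} ∪ {A,C,G} = {A,C,G,T} (union, +1)
EF@5: {C} ∪ {T} = {C,T} (union, +1)
AEF@5: {A} ∪ {C,T} = {A,C,T} (union, +1)
KS@5: {A} ∪ {C} = {A,C} (union, +1)
KMS@5: {A,C} ∩ {A} = {A} (intersection, +0)
AEFKMS@5: {A,C,T} ∩ {A} = {A} (intersection, +0)
EF@6: {G} ∩ {G} = {G} (intersection, +0)
AEF@6: {C} ∪ {G} = {C,G} (union, +1)
KS@6: {C} ∪ {T} = {C,T} (union, +1)
KMS@6: {C,T} ∪ {A} = {A,C,T} (union, +1)
AEFKMS@6: {C,G} ∩ {A,C,T} = {C} (intersection, +0)
EF@7: {C} ∪ {G} = {C,G} (union, +1)
AEF@7: {C} ∩ {C,G} = {C} (intersection, +0)
KS@7: {G} ∪ {A} = {A,G} (union, +1)
KMS@7: {A,G} ∪ {T} = {A,G,T} (union, +1)
AEFKMS@7: {C} ∪ {A,G,T} = {A,C,G,T} (union, +1)
per-site changes: [4, 4, 2, 2, 3, 3, 3, 4]; total = 25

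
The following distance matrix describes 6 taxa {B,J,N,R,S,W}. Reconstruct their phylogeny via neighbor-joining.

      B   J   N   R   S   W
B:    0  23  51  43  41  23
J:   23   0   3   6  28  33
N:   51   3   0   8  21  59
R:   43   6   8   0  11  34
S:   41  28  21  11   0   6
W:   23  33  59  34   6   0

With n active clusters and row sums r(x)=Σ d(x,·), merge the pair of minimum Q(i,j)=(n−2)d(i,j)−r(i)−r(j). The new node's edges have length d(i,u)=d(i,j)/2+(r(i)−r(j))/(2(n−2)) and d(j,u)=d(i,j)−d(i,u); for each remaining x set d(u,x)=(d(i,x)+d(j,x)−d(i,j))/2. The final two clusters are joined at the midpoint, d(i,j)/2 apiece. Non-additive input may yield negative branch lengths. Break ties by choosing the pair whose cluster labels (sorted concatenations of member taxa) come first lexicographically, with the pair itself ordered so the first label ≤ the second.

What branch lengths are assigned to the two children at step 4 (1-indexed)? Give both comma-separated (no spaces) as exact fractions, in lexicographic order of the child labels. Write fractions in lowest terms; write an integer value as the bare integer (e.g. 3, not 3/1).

1. join B+W (d=23, Q=-244) ⇒ BW; edges |B|=59/4, |W|=33/4
  updated: d(BW,J)=33/2, d(BW,N)=87/2, d(BW,R)=27, d(BW,S)=12
2. join BW+S (d=12, Q=-135) ⇒ BSW; edges |BW|=21/2, |S|=3/2
  updated: d(BSW,J)=65/4, d(BSW,N)=105/4, d(BSW,R)=13
3. join BSW+R (d=13, Q=-113/2) ⇒ BRSW; edges |BSW|=109/8, |R|=-5/8
  updated: d(BRSW,J)=37/8, d(BRSW,N)=85/8
4. join BRSW+J (d=37/8, Q=-73/4) ⇒ BJRSW; edges |BRSW|=49/8, |J|=-3/2
  updated: d(BJRSW,N)=9/2
5. join BJRSW+N (d=9/2) ⇒ BJNRSW; edges |BJRSW|=9/4, |N|=9/4
final tree: (((((B:59/4,W:33/4):21/2,S:3/2):109/8,R:-5/8):49/8,J:-3/2):9/4,N:9/4)
total length: 457/8

49/8,-3/2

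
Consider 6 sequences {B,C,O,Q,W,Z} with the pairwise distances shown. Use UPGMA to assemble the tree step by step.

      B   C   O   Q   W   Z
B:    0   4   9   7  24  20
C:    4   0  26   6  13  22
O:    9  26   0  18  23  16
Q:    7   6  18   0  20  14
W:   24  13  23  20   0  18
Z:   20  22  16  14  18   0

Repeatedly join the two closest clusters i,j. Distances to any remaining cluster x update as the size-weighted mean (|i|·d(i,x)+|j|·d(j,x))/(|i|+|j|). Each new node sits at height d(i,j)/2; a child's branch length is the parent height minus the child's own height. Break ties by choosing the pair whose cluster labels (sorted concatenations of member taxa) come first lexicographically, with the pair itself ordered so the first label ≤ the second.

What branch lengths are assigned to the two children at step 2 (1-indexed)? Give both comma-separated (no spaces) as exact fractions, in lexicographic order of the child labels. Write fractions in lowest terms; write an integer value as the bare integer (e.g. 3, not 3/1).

iteration 1: select B,C (d=4); attach at lengths (2, 2); label the merged cluster BC
  updated: d(BC,O)=35/2, d(BC,Q)=13/2, d(BC,W)=37/2, d(BC,Z)=21
iteration 2: select BC,Q (d=13/2); attach at lengths (5/4, 13/4); label the merged cluster BCQ
  updated: d(BCQ,O)=53/3, d(BCQ,W)=19, d(BCQ,Z)=56/3
iteration 3: select O,Z (d=16); attach at lengths (8, 8); label the merged cluster OZ
  updated: d(BCQ,OZ)=109/6, d(OZ,W)=41/2
iteration 4: select BCQ,OZ (d=109/6); attach at lengths (35/6, 13/12); label the merged cluster BCOQZ
  updated: d(BCOQZ,W)=98/5
iteration 5: select BCOQZ,W (d=98/5); attach at lengths (43/60, 49/5); label the merged cluster BCOQWZ
final tree: ((((B:2,C:2):5/4,Q:13/4):35/6,(O:8,Z:8):13/12):43/60,W:49/5)
total length: 629/15

5/4,13/4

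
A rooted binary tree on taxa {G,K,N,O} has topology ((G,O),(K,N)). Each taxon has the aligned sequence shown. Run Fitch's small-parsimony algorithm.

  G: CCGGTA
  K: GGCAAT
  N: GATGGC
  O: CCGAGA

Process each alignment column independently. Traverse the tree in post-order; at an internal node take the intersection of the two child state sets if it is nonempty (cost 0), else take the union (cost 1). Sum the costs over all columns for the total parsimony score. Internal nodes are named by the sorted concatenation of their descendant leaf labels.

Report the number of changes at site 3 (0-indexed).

2

site 0, node GO: G={C} ∩ O={C} → {C} (+0)
site 0, node KN: K={G} ∩ N={G} → {G} (+0)
site 0, node GKNO: GO={C} ∪ KN={G} → {C,G} (+1)
site 1, node GO: G={C} ∩ O={C} → {C} (+0)
site 1, node KN: K={G} ∪ N={A} → {A,G} (+1)
site 1, node GKNO: GO={C} ∪ KN={A,G} → {A,C,G} (+1)
site 2, node GO: G={G} ∩ O={G} → {G} (+0)
site 2, node KN: K={C} ∪ N={T} → {C,T} (+1)
site 2, node GKNO: GO={G} ∪ KN={C,T} → {C,G,T} (+1)
site 3, node GO: G={G} ∪ O={A} → {A,G} (+1)
site 3, node KN: K={A} ∪ N={G} → {A,G} (+1)
site 3, node GKNO: GO={A,G} ∩ KN={A,G} → {A,G} (+0)
site 4, node GO: G={T} ∪ O={G} → {G,T} (+1)
site 4, node KN: K={A} ∪ N={G} → {A,G} (+1)
site 4, node GKNO: GO={G,T} ∩ KN={A,G} → {G} (+0)
site 5, node GO: G={A} ∩ O={A} → {A} (+0)
site 5, node KN: K={T} ∪ N={C} → {C,T} (+1)
site 5, node GKNO: GO={A} ∪ KN={C,T} → {A,C,T} (+1)
per-site changes: [1, 2, 2, 2, 2, 2]; total = 11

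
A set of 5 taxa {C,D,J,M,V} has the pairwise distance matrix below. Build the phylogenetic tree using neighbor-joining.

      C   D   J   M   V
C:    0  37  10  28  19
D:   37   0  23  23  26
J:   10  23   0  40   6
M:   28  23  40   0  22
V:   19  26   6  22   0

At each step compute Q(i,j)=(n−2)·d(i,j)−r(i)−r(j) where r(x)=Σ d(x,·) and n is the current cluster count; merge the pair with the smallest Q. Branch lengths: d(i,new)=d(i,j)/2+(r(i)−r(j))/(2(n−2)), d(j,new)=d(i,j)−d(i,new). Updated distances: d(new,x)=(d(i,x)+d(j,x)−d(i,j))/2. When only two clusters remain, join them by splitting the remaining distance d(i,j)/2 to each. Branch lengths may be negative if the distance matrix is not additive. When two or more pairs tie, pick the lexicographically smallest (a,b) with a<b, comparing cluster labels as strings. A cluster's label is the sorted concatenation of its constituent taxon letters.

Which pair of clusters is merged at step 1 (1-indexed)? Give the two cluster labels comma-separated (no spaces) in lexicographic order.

step 1: merge (D,M) at d=23, Q=-153; branch lengths D→65/6, M→73/6; new cluster DM
  updated: d(C,DM)=21, d(DM,J)=20, d(DM,V)=25/2
step 2: merge (C,J) at d=10, Q=-66; branch lengths C→17/2, J→3/2; new cluster CJ
  updated: d(CJ,DM)=31/2, d(CJ,V)=15/2
step 3: merge (CJ,DM) at d=31/2, Q=-71/2; branch lengths CJ→21/4, DM→41/4; new cluster CDJM
  updated: d(CDJM,V)=9/4
step 4: merge (CDJM,V) at d=9/4; branch lengths CDJM→9/8, V→9/8; new cluster CDJMV
final tree: (((C:17/2,J:3/2):21/4,(D:65/6,M:73/6):41/4):9/8,V:9/8)
total length: 203/4

D,M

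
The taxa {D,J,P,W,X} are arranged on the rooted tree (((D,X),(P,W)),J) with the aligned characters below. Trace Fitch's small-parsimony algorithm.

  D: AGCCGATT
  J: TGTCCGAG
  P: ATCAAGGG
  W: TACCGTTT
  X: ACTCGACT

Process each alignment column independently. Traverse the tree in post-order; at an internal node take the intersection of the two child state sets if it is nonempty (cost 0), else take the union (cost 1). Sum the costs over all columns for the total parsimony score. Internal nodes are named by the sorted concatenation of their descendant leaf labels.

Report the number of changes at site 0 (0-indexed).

2

DX@0: {A} ∩ {A} = {A} (intersection, +0)
PW@0: {A} ∪ {T} = {A,T} (union, +1)
DPWX@0: {A} ∩ {A,T} = {A} (intersection, +0)
DJPWX@0: {A} ∪ {T} = {A,T} (union, +1)
DX@1: {G} ∪ {C} = {C,G} (union, +1)
PW@1: {T} ∪ {A} = {A,T} (union, +1)
DPWX@1: {C,G} ∪ {A,T} = {A,C,G,T} (union, +1)
DJPWX@1: {A,C,G,T} ∩ {G} = {G} (intersection, +0)
DX@2: {C} ∪ {T} = {C,T} (union, +1)
PW@2: {C} ∩ {C} = {C} (intersection, +0)
DPWX@2: {C,T} ∩ {C} = {C} (intersection, +0)
DJPWX@2: {C} ∪ {T} = {C,T} (union, +1)
DX@3: {C} ∩ {C} = {C} (intersection, +0)
PW@3: {A} ∪ {C} = {A,C} (union, +1)
DPWX@3: {C} ∩ {A,C} = {C} (intersection, +0)
DJPWX@3: {C} ∩ {C} = {C} (intersection, +0)
DX@4: {G} ∩ {G} = {G} (intersection, +0)
PW@4: {A} ∪ {G} = {A,G} (union, +1)
DPWX@4: {G} ∩ {A,G} = {G} (intersection, +0)
DJPWX@4: {G} ∪ {C} = {C,G} (union, +1)
DX@5: {A} ∩ {A} = {A} (intersection, +0)
PW@5: {G} ∪ {T} = {G,T} (union, +1)
DPWX@5: {A} ∪ {G,T} = {A,G,T} (union, +1)
DJPWX@5: {A,G,T} ∩ {G} = {G} (intersection, +0)
DX@6: {T} ∪ {C} = {C,T} (union, +1)
PW@6: {G} ∪ {T} = {G,T} (union, +1)
DPWX@6: {C,T} ∩ {G,T} = {T} (intersection, +0)
DJPWX@6: {T} ∪ {A} = {A,T} (union, +1)
DX@7: {T} ∩ {T} = {T} (intersection, +0)
PW@7: {G} ∪ {T} = {G,T} (union, +1)
DPWX@7: {T} ∩ {G,T} = {T} (intersection, +0)
DJPWX@7: {T} ∪ {G} = {G,T} (union, +1)
per-site changes: [2, 3, 2, 1, 2, 2, 3, 2]; total = 17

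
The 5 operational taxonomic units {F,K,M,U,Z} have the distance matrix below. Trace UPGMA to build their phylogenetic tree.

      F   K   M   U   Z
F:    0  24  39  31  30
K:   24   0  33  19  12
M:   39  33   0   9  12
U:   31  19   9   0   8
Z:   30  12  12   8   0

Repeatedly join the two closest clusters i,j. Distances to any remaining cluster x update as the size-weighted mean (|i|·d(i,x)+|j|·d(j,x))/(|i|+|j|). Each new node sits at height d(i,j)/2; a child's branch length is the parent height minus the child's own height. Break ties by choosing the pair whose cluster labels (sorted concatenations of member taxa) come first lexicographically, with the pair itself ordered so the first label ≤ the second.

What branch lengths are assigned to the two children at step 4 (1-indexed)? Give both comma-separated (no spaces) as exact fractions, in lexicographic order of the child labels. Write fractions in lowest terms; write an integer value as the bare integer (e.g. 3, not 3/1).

1. join U+Z (d=8) ⇒ UZ; edges |U|=4, |Z|=4
  updated: d(F,UZ)=61/2, d(K,UZ)=31/2, d(M,UZ)=21/2
2. join M+UZ (d=21/2) ⇒ MUZ; edges |M|=21/4, |UZ|=5/4
  updated: d(F,MUZ)=100/3, d(K,MUZ)=64/3
3. join K+MUZ (d=64/3) ⇒ KMUZ; edges |K|=32/3, |MUZ|=65/12
  updated: d(F,KMUZ)=31
4. join F+KMUZ (d=31) ⇒ FKMUZ; edges |F|=31/2, |KMUZ|=29/6
final tree: (F:31/2,(K:32/3,(M:21/4,(U:4,Z:4):5/4):65/12):29/6)
total length: 611/12

31/2,29/6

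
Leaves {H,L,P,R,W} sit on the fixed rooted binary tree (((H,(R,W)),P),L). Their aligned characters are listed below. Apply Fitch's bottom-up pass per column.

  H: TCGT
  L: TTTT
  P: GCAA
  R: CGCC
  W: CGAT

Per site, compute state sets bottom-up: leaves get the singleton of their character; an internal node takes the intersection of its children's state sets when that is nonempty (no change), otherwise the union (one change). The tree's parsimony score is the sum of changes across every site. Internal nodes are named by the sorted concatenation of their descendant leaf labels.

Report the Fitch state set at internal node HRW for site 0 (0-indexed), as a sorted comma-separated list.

RW@0: {C} ∩ {C} = {C} (intersection, +0)
HRW@0: {T} ∪ {C} = {C,T} (union, +1)
HPRW@0: {C,T} ∪ {G} = {C,G,T} (union, +1)
HLPRW@0: {C,G,T} ∩ {T} = {T} (intersection, +0)
RW@1: {G} ∩ {G} = {G} (intersection, +0)
HRW@1: {C} ∪ {G} = {C,G} (union, +1)
HPRW@1: {C,G} ∩ {C} = {C} (intersection, +0)
HLPRW@1: {C} ∪ {T} = {C,T} (union, +1)
RW@2: {C} ∪ {A} = {A,C} (union, +1)
HRW@2: {G} ∪ {A,C} = {A,C,G} (union, +1)
HPRW@2: {A,C,G} ∩ {A} = {A} (intersection, +0)
HLPRW@2: {A} ∪ {T} = {A,T} (union, +1)
RW@3: {C} ∪ {T} = {C,T} (union, +1)
HRW@3: {T} ∩ {C,T} = {T} (intersection, +0)
HPRW@3: {T} ∪ {A} = {A,T} (union, +1)
HLPRW@3: {A,T} ∩ {T} = {T} (intersection, +0)
per-site changes: [2, 2, 3, 2]; total = 9

C,T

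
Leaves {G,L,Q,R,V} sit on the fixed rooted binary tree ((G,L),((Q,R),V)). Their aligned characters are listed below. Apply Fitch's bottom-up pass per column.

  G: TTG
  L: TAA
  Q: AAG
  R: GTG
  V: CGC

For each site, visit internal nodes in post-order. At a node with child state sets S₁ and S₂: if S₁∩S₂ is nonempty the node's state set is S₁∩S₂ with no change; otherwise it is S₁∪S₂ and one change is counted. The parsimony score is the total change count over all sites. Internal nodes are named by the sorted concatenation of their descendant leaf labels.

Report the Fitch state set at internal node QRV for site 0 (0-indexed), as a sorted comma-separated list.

A,C,G

[col 0] GL: children G:{T}, L:{T} ∩→ {T}; cost 0
[col 0] QR: children Q:{A}, R:{G} ∪→ {A,G}; cost 1
[col 0] QRV: children QR:{A,G}, V:{C} ∪→ {A,C,G}; cost 1
[col 0] GLQRV: children GL:{T}, QRV:{A,C,G} ∪→ {A,C,G,T}; cost 1
[col 1] GL: children G:{T}, L:{A} ∪→ {A,T}; cost 1
[col 1] QR: children Q:{A}, R:{T} ∪→ {A,T}; cost 1
[col 1] QRV: children QR:{A,T}, V:{G} ∪→ {A,G,T}; cost 1
[col 1] GLQRV: children GL:{A,T}, QRV:{A,G,T} ∩→ {A,T}; cost 0
[col 2] GL: children G:{G}, L:{A} ∪→ {A,G}; cost 1
[col 2] QR: children Q:{G}, R:{G} ∩→ {G}; cost 0
[col 2] QRV: children QR:{G}, V:{C} ∪→ {C,G}; cost 1
[col 2] GLQRV: children GL:{A,G}, QRV:{C,G} ∩→ {G}; cost 0
per-site changes: [3, 3, 2]; total = 8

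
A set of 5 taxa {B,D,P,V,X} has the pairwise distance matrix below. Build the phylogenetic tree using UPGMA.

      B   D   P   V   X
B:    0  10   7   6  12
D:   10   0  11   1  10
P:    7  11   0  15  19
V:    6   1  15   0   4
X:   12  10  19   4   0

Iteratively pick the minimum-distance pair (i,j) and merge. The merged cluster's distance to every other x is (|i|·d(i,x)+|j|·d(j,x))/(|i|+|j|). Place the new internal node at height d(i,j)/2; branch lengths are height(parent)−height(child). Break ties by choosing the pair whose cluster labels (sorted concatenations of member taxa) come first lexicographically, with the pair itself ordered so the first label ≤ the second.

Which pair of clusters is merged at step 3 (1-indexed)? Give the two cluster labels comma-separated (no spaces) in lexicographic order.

1. join D+V (d=1) ⇒ DV; edges |D|=1/2, |V|=1/2
  updated: d(B,DV)=8, d(DV,P)=13, d(DV,X)=7
2. join B+P (d=7) ⇒ BP; edges |B|=7/2, |P|=7/2
  updated: d(BP,DV)=21/2, d(BP,X)=31/2
3. join DV+X (d=7) ⇒ DVX; edges |DV|=3, |X|=7/2
  updated: d(BP,DVX)=73/6
4. join BP+DVX (d=73/6) ⇒ BDPVX; edges |BP|=31/12, |DVX|=31/12
final tree: ((B:7/2,P:7/2):31/12,((D:1/2,V:1/2):3,X:7/2):31/12)
total length: 59/3

DV,X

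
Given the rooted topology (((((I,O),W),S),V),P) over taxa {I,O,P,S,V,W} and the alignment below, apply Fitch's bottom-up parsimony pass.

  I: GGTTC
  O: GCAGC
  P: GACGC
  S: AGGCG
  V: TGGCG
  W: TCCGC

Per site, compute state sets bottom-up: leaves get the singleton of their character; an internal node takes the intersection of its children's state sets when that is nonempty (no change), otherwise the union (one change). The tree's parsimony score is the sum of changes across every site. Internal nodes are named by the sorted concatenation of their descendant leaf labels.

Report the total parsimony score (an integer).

site 0, node IO: I={G} ∩ O={G} → {G} (+0)
site 0, node IOW: IO={G} ∪ W={T} → {G,T} (+1)
site 0, node IOSW: IOW={G,T} ∪ S={A} → {A,G,T} (+1)
site 0, node IOSVW: IOSW={A,G,T} ∩ V={T} → {T} (+0)
site 0, node IOPSVW: IOSVW={T} ∪ P={G} → {G,T} (+1)
site 1, node IO: I={G} ∪ O={C} → {C,G} (+1)
site 1, node IOW: IO={C,G} ∩ W={C} → {C} (+0)
site 1, node IOSW: IOW={C} ∪ S={G} → {C,G} (+1)
site 1, node IOSVW: IOSW={C,G} ∩ V={G} → {G} (+0)
site 1, node IOPSVW: IOSVW={G} ∪ P={A} → {A,G} (+1)
site 2, node IO: I={T} ∪ O={A} → {A,T} (+1)
site 2, node IOW: IO={A,T} ∪ W={C} → {A,C,T} (+1)
site 2, node IOSW: IOW={A,C,T} ∪ S={G} → {A,C,G,T} (+1)
site 2, node IOSVW: IOSW={A,C,G,T} ∩ V={G} → {G} (+0)
site 2, node IOPSVW: IOSVW={G} ∪ P={C} → {C,G} (+1)
site 3, node IO: I={T} ∪ O={G} → {G,T} (+1)
site 3, node IOW: IO={G,T} ∩ W={G} → {G} (+0)
site 3, node IOSW: IOW={G} ∪ S={C} → {C,G} (+1)
site 3, node IOSVW: IOSW={C,G} ∩ V={C} → {C} (+0)
site 3, node IOPSVW: IOSVW={C} ∪ P={G} → {C,G} (+1)
site 4, node IO: I={C} ∩ O={C} → {C} (+0)
site 4, node IOW: IO={C} ∩ W={C} → {C} (+0)
site 4, node IOSW: IOW={C} ∪ S={G} → {C,G} (+1)
site 4, node IOSVW: IOSW={C,G} ∩ V={G} → {G} (+0)
site 4, node IOPSVW: IOSVW={G} ∪ P={C} → {C,G} (+1)
per-site changes: [3, 3, 4, 3, 2]; total = 15

15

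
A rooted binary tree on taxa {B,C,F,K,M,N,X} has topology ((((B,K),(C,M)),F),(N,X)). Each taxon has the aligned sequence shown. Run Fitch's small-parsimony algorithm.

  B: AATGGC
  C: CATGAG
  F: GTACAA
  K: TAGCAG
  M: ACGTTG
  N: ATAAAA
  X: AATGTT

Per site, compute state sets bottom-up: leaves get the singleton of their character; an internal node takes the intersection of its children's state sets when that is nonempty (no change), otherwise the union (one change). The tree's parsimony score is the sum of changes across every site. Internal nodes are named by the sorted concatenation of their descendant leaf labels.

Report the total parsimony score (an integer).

site 0, node BK: B={A} ∪ K={T} → {A,T} (+1)
site 0, node CM: C={C} ∪ M={A} → {A,C} (+1)
site 0, node BCKM: BK={A,T} ∩ CM={A,C} → {A} (+0)
site 0, node BCFKM: BCKM={A} ∪ F={G} → {A,G} (+1)
site 0, node NX: N={A} ∩ X={A} → {A} (+0)
site 0, node BCFKMNX: BCFKM={A,G} ∩ NX={A} → {A} (+0)
site 1, node BK: B={A} ∩ K={A} → {A} (+0)
site 1, node CM: C={A} ∪ M={C} → {A,C} (+1)
site 1, node BCKM: BK={A} ∩ CM={A,C} → {A} (+0)
site 1, node BCFKM: BCKM={A} ∪ F={T} → {A,T} (+1)
site 1, node NX: N={T} ∪ X={A} → {A,T} (+1)
site 1, node BCFKMNX: BCFKM={A,T} ∩ NX={A,T} → {A,T} (+0)
site 2, node BK: B={T} ∪ K={G} → {G,T} (+1)
site 2, node CM: C={T} ∪ M={G} → {G,T} (+1)
site 2, node BCKM: BK={G,T} ∩ CM={G,T} → {G,T} (+0)
site 2, node BCFKM: BCKM={G,T} ∪ F={A} → {A,G,T} (+1)
site 2, node NX: N={A} ∪ X={T} → {A,T} (+1)
site 2, node BCFKMNX: BCFKM={A,G,T} ∩ NX={A,T} → {A,T} (+0)
site 3, node BK: B={G} ∪ K={C} → {C,G} (+1)
site 3, node CM: C={G} ∪ M={T} → {G,T} (+1)
site 3, node BCKM: BK={C,G} ∩ CM={G,T} → {G} (+0)
site 3, node BCFKM: BCKM={G} ∪ F={C} → {C,G} (+1)
site 3, node NX: N={A} ∪ X={G} → {A,G} (+1)
site 3, node BCFKMNX: BCFKM={C,G} ∩ NX={A,G} → {G} (+0)
site 4, node BK: B={G} ∪ K={A} → {A,G} (+1)
site 4, node CM: C={A} ∪ M={T} → {A,T} (+1)
site 4, node BCKM: BK={A,G} ∩ CM={A,T} → {A} (+0)
site 4, node BCFKM: BCKM={A} ∩ F={A} → {A} (+0)
site 4, node NX: N={A} ∪ X={T} → {A,T} (+1)
site 4, node BCFKMNX: BCFKM={A} ∩ NX={A,T} → {A} (+0)
site 5, node BK: B={C} ∪ K={G} → {C,G} (+1)
site 5, node CM: C={G} ∩ M={G} → {G} (+0)
site 5, node BCKM: BK={C,G} ∩ CM={G} → {G} (+0)
site 5, node BCFKM: BCKM={G} ∪ F={A} → {A,G} (+1)
site 5, node NX: N={A} ∪ X={T} → {A,T} (+1)
site 5, node BCFKMNX: BCFKM={A,G} ∩ NX={A,T} → {A} (+0)
per-site changes: [3, 3, 4, 4, 3, 3]; total = 20

20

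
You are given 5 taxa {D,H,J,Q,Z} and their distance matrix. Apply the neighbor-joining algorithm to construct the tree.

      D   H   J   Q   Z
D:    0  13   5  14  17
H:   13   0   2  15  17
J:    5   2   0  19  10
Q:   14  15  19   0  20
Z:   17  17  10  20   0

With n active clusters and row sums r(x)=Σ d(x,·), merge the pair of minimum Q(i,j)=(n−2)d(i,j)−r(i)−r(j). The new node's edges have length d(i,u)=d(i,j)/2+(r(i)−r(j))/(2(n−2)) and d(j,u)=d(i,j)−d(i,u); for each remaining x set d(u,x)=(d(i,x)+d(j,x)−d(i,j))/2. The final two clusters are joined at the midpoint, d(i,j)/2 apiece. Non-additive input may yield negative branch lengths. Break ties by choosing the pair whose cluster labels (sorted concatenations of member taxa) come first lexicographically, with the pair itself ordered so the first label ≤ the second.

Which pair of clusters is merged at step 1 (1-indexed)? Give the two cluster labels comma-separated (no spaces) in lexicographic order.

step 1: merge (H,J) at d=2, Q=-77; branch lengths H→17/6, J→-5/6; new cluster HJ
  updated: d(D,HJ)=8, d(HJ,Q)=16, d(HJ,Z)=25/2
step 2: merge (D,Q) at d=14, Q=-61; branch lengths D→17/4, Q→39/4; new cluster DQ
  updated: d(DQ,HJ)=5, d(DQ,Z)=23/2
step 3: merge (DQ,HJ) at d=5, Q=-29; branch lengths DQ→2, HJ→3; new cluster DHJQ
  updated: d(DHJQ,Z)=19/2
step 4: merge (DHJQ,Z) at d=19/2; branch lengths DHJQ→19/4, Z→19/4; new cluster DHJQZ
final tree: (((D:17/4,Q:39/4):2,(H:17/6,J:-5/6):3):19/4,Z:19/4)
total length: 61/2

H,J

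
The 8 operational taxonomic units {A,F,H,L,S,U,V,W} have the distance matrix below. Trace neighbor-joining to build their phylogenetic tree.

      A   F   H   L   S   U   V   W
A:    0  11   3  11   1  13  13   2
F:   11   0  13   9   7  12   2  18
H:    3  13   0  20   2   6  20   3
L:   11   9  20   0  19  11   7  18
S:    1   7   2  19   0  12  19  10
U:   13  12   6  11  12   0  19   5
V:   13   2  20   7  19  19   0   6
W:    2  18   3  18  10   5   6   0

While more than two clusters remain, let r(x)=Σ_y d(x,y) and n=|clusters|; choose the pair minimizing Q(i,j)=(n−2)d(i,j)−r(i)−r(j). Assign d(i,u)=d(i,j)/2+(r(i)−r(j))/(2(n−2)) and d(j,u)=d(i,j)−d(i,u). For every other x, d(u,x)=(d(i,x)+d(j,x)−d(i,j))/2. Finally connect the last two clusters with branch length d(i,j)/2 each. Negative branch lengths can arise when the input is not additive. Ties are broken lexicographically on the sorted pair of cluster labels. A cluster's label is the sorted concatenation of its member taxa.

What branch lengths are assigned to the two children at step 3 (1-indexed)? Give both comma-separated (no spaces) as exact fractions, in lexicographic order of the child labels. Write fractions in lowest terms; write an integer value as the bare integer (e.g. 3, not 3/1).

iteration 1: select F,V (d=2, Q=-146); attach at lengths (-1/6, 13/6); label the merged cluster FV
  updated: d(A,FV)=11, d(FV,H)=31/2, d(FV,L)=7, d(FV,S)=12, d(FV,U)=29/2, d(FV,W)=11
iteration 2: select FV,L (d=7, Q=-122); attach at lengths (2, 5); label the merged cluster FLV
  updated: d(A,FLV)=15/2, d(FLV,H)=57/4, d(FLV,S)=12, d(FLV,U)=37/4, d(FLV,W)=11
iteration 3: select FLV,U (d=37/4, Q=-249/4); attach at lengths (183/32, 113/32); label the merged cluster FLUV
  updated: d(A,FLUV)=45/8, d(FLUV,H)=11/2, d(FLUV,S)=59/8, d(FLUV,W)=27/8
iteration 4: select FLUV,W (d=27/8, Q=-241/8); attach at lengths (109/48, 53/48); label the merged cluster FLUVW
  updated: d(A,FLUVW)=17/8, d(FLUVW,H)=41/16, d(FLUVW,S)=7
iteration 5: select A,S (d=1, Q=-113/8); attach at lengths (-15/32, 47/32); label the merged cluster AS
  updated: d(AS,FLUVW)=65/16, d(AS,H)=2
iteration 6: select AS,FLUVW (d=65/16, Q=-69/8); attach at lengths (7/4, 37/16); label the merged cluster AFLSUVW
  updated: d(AFLSUVW,H)=1/4
iteration 7: select AFLSUVW,H (d=1/4); attach at lengths (1/8, 1/8); label the merged cluster AFHLSUVW
final tree: (((A:-15/32,S:47/32):7/4,((((F:-1/6,V:13/6):2,L:5):183/32,U:113/32):109/48,W:53/48):37/16):1/8,H:1/8)
total length: 431/16

183/32,113/32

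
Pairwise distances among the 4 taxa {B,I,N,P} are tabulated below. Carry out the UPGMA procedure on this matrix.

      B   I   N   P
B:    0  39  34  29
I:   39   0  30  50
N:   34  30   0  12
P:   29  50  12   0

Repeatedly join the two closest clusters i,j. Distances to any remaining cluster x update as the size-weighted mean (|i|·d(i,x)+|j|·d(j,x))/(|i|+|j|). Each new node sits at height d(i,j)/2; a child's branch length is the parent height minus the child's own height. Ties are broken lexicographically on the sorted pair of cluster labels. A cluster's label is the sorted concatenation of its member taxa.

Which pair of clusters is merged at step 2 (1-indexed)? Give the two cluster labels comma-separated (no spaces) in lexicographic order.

B,NP

iteration 1: select N,P (d=12); attach at lengths (6, 6); label the merged cluster NP
  updated: d(B,NP)=63/2, d(I,NP)=40
iteration 2: select B,NP (d=63/2); attach at lengths (63/4, 39/4); label the merged cluster BNP
  updated: d(BNP,I)=119/3
iteration 3: select BNP,I (d=119/3); attach at lengths (49/12, 119/6); label the merged cluster BINP
final tree: ((B:63/4,(N:6,P:6):39/4):49/12,I:119/6)
total length: 737/12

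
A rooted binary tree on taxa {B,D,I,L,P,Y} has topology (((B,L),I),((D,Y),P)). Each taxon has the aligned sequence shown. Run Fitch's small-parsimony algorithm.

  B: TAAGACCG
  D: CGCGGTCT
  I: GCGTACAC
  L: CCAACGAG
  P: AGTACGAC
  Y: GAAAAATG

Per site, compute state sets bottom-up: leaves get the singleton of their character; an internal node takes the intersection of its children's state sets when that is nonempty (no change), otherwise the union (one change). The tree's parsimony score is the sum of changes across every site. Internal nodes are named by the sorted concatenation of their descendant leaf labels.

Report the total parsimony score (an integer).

[col 0] BL: children B:{T}, L:{C} ∪→ {C,T}; cost 1
[col 0] BIL: children BL:{C,T}, I:{G} ∪→ {C,G,T}; cost 1
[col 0] DY: children D:{C}, Y:{G} ∪→ {C,G}; cost 1
[col 0] DPY: children DY:{C,G}, P:{A} ∪→ {A,C,G}; cost 1
[col 0] BDILPY: children BIL:{C,G,T}, DPY:{A,C,G} ∩→ {C,G}; cost 0
[col 1] BL: children B:{A}, L:{C} ∪→ {A,C}; cost 1
[col 1] BIL: children BL:{A,C}, I:{C} ∩→ {C}; cost 0
[col 1] DY: children D:{G}, Y:{A} ∪→ {A,G}; cost 1
[col 1] DPY: children DY:{A,G}, P:{G} ∩→ {G}; cost 0
[col 1] BDILPY: children BIL:{C}, DPY:{G} ∪→ {C,G}; cost 1
[col 2] BL: children B:{A}, L:{A} ∩→ {A}; cost 0
[col 2] BIL: children BL:{A}, I:{G} ∪→ {A,G}; cost 1
[col 2] DY: children D:{C}, Y:{A} ∪→ {A,C}; cost 1
[col 2] DPY: children DY:{A,C}, P:{T} ∪→ {A,C,T}; cost 1
[col 2] BDILPY: children BIL:{A,G}, DPY:{A,C,T} ∩→ {A}; cost 0
[col 3] BL: children B:{G}, L:{A} ∪→ {A,G}; cost 1
[col 3] BIL: children BL:{A,G}, I:{T} ∪→ {A,G,T}; cost 1
[col 3] DY: children D:{G}, Y:{A} ∪→ {A,G}; cost 1
[col 3] DPY: children DY:{A,G}, P:{A} ∩→ {A}; cost 0
[col 3] BDILPY: children BIL:{A,G,T}, DPY:{A} ∩→ {A}; cost 0
[col 4] BL: children B:{A}, L:{C} ∪→ {A,C}; cost 1
[col 4] BIL: children BL:{A,C}, I:{A} ∩→ {A}; cost 0
[col 4] DY: children D:{G}, Y:{A} ∪→ {A,G}; cost 1
[col 4] DPY: children DY:{A,G}, P:{C} ∪→ {A,C,G}; cost 1
[col 4] BDILPY: children BIL:{A}, DPY:{A,C,G} ∩→ {A}; cost 0
[col 5] BL: children B:{C}, L:{G} ∪→ {C,G}; cost 1
[col 5] BIL: children BL:{C,G}, I:{C} ∩→ {C}; cost 0
[col 5] DY: children D:{T}, Y:{A} ∪→ {A,T}; cost 1
[col 5] DPY: children DY:{A,T}, P:{G} ∪→ {A,G,T}; cost 1
[col 5] BDILPY: children BIL:{C}, DPY:{A,G,T} ∪→ {A,C,G,T}; cost 1
[col 6] BL: children B:{C}, L:{A} ∪→ {A,C}; cost 1
[col 6] BIL: children BL:{A,C}, I:{A} ∩→ {A}; cost 0
[col 6] DY: children D:{C}, Y:{T} ∪→ {C,T}; cost 1
[col 6] DPY: children DY:{C,T}, P:{A} ∪→ {A,C,T}; cost 1
[col 6] BDILPY: children BIL:{A}, DPY:{A,C,T} ∩→ {A}; cost 0
[col 7] BL: children B:{G}, L:{G} ∩→ {G}; cost 0
[col 7] BIL: children BL:{G}, I:{C} ∪→ {C,G}; cost 1
[col 7] DY: children D:{T}, Y:{G} ∪→ {G,T}; cost 1
[col 7] DPY: children DY:{G,T}, P:{C} ∪→ {C,G,T}; cost 1
[col 7] BDILPY: children BIL:{C,G}, DPY:{C,G,T} ∩→ {C,G}; cost 0
per-site changes: [4, 3, 3, 3, 3, 4, 3, 3]; total = 26

26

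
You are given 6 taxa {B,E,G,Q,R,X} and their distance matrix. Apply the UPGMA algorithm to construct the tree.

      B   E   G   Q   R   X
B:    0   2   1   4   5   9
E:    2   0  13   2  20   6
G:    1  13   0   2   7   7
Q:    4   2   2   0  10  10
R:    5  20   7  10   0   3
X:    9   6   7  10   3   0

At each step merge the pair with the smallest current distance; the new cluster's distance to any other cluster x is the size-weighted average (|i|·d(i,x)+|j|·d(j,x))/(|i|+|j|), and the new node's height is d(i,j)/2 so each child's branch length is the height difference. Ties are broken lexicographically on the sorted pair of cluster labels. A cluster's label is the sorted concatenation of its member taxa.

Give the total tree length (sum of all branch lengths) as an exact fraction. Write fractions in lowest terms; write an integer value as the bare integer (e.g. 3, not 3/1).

119/8

iteration 1: select B,G (d=1); attach at lengths (1/2, 1/2); label the merged cluster BG
  updated: d(BG,E)=15/2, d(BG,Q)=3, d(BG,R)=6, d(BG,X)=8
iteration 2: select E,Q (d=2); attach at lengths (1, 1); label the merged cluster EQ
  updated: d(BG,EQ)=21/4, d(EQ,R)=15, d(EQ,X)=8
iteration 3: select R,X (d=3); attach at lengths (3/2, 3/2); label the merged cluster RX
  updated: d(BG,RX)=7, d(EQ,RX)=23/2
iteration 4: select BG,EQ (d=21/4); attach at lengths (17/8, 13/8); label the merged cluster BEGQ
  updated: d(BEGQ,RX)=37/4
iteration 5: select BEGQ,RX (d=37/4); attach at lengths (2, 25/8); label the merged cluster BEGQRX
final tree: (((B:1/2,G:1/2):17/8,(E:1,Q:1):13/8):2,(R:3/2,X:3/2):25/8)
total length: 119/8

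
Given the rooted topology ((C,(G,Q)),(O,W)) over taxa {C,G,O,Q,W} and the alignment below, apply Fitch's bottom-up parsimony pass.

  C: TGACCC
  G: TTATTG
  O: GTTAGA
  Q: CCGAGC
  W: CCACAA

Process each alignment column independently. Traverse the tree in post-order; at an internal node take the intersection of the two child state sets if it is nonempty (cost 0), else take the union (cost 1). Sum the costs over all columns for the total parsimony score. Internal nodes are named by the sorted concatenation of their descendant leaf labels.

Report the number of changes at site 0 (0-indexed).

3

GQ@0: {T} ∪ {C} = {C,T} (union, +1)
CGQ@0: {T} ∩ {C,T} = {T} (intersection, +0)
OW@0: {G} ∪ {C} = {C,G} (union, +1)
CGOQW@0: {T} ∪ {C,G} = {C,G,T} (union, +1)
GQ@1: {T} ∪ {C} = {C,T} (union, +1)
CGQ@1: {G} ∪ {C,T} = {C,G,T} (union, +1)
OW@1: {T} ∪ {C} = {C,T} (union, +1)
CGOQW@1: {C,G,T} ∩ {C,T} = {C,T} (intersection, +0)
GQ@2: {A} ∪ {G} = {A,G} (union, +1)
CGQ@2: {A} ∩ {A,G} = {A} (intersection, +0)
OW@2: {T} ∪ {A} = {A,T} (union, +1)
CGOQW@2: {A} ∩ {A,T} = {A} (intersection, +0)
GQ@3: {T} ∪ {A} = {A,T} (union, +1)
CGQ@3: {C} ∪ {A,T} = {A,C,T} (union, +1)
OW@3: {A} ∪ {C} = {A,C} (union, +1)
CGOQW@3: {A,C,T} ∩ {A,C} = {A,C} (intersection, +0)
GQ@4: {T} ∪ {G} = {G,T} (union, +1)
CGQ@4: {C} ∪ {G,T} = {C,G,T} (union, +1)
OW@4: {G} ∪ {A} = {A,G} (union, +1)
CGOQW@4: {C,G,T} ∩ {A,G} = {G} (intersection, +0)
GQ@5: {G} ∪ {C} = {C,G} (union, +1)
CGQ@5: {C} ∩ {C,G} = {C} (intersection, +0)
OW@5: {A} ∩ {A} = {A} (intersection, +0)
CGOQW@5: {C} ∪ {A} = {A,C} (union, +1)
per-site changes: [3, 3, 2, 3, 3, 2]; total = 16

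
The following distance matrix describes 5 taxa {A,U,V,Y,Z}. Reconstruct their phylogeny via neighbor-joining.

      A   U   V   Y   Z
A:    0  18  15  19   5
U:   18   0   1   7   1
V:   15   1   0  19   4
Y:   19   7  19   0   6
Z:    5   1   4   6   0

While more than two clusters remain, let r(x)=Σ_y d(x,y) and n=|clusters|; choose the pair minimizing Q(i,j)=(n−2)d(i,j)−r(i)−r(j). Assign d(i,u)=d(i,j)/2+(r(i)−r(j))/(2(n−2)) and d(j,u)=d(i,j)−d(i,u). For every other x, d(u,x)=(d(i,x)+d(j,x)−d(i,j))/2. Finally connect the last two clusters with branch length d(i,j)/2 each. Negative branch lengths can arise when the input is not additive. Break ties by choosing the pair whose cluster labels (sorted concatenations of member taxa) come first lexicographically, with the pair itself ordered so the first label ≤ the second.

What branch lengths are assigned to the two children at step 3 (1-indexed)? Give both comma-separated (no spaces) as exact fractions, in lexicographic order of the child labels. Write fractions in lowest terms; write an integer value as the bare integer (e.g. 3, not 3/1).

iteration 1: select U,V (d=1, Q=-63); attach at lengths (-3/2, 5/2); label the merged cluster UV
  updated: d(A,UV)=16, d(UV,Y)=25/2, d(UV,Z)=2
iteration 2: select A,Z (d=5, Q=-43); attach at lengths (37/4, -17/4); label the merged cluster AZ
  updated: d(AZ,UV)=13/2, d(AZ,Y)=10
iteration 3: select AZ,UV (d=13/2, Q=-29); attach at lengths (2, 9/2); label the merged cluster AUVZ
  updated: d(AUVZ,Y)=8
iteration 4: select AUVZ,Y (d=8); attach at lengths (4, 4); label the merged cluster AUVYZ
final tree: (((A:37/4,Z:-17/4):2,(U:-3/2,V:5/2):9/2):4,Y:4)
total length: 41/2

2,9/2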